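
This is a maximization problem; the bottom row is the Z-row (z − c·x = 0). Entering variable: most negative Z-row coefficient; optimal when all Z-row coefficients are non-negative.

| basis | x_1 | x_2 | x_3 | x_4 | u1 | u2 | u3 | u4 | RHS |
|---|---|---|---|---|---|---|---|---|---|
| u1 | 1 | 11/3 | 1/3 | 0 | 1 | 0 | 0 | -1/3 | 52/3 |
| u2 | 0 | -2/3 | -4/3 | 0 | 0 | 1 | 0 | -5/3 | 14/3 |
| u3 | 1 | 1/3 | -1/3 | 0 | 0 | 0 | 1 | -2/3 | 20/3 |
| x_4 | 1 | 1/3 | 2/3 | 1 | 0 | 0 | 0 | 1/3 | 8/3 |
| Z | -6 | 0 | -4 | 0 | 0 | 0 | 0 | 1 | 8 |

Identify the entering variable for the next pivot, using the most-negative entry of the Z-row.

Negative Z-row entries: x_1: -6, x_3: -4.
The most negative is -6 in column x_1, so x_1 enters.

x_1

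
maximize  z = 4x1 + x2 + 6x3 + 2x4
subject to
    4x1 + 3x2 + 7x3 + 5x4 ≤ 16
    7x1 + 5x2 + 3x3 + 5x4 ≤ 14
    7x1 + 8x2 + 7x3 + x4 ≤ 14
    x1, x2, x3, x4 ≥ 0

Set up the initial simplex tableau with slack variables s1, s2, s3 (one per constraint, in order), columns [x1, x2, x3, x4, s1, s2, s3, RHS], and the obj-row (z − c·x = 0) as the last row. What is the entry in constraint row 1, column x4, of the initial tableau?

Constraint 1 has coefficient 5 on x4.

5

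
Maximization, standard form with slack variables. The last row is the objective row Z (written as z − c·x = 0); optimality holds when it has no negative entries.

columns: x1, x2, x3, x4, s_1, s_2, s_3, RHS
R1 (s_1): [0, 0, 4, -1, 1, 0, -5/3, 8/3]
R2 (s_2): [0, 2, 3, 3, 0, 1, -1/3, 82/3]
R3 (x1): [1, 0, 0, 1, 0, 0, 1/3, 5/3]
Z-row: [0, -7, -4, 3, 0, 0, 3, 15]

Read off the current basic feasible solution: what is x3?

x3 is not in the basis, so in the current basic feasible solution x3 = 0.

0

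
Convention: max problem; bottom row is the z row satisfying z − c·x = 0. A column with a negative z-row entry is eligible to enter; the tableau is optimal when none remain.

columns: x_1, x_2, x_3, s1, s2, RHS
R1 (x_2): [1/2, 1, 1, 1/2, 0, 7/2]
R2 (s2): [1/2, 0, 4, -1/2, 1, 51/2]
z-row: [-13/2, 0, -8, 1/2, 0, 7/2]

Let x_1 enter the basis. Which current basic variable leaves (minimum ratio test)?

Column x_1 entries and ratios — x_2: (7/2)/(1/2) = 7; s2: (51/2)/(1/2) = 51.
Smallest ratio is 7 in the row of x_2, so x_2 leaves.

x_2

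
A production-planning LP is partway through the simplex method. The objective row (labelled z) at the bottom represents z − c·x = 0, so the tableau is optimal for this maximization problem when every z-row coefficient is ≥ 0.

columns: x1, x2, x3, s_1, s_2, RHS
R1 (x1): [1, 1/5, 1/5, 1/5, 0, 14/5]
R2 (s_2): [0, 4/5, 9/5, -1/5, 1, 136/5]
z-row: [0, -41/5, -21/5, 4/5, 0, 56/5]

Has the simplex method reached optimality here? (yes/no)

no

The z-row has a negative entry -41/5 in column x2, so it is not optimal.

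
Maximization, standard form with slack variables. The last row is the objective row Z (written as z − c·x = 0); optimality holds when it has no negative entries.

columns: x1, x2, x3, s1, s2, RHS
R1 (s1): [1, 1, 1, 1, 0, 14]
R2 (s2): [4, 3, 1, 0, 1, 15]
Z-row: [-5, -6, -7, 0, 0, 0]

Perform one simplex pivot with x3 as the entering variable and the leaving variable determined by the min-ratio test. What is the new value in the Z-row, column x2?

1

Ratio test on column x3 — row 1: 14/1 = 14; row 2: 15/1 = 15. Minimum is 14 at row 1 (s1 leaves); pivot element 1.
Divide row 1 by 1; eliminate column x3 from the other rows.
Z-row update in column x2: -6 − (-7)·1 = 1.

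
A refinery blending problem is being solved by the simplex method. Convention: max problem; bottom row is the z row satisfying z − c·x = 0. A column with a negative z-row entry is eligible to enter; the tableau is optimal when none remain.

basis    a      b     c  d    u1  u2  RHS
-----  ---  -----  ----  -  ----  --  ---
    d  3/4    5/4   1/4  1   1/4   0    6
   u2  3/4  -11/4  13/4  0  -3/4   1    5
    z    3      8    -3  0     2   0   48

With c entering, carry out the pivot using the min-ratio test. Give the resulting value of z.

684/13

Ratio test on column c — row 1: 6/(1/4) = 24; row 2: 5/(13/4) = 20/13. Minimum is 20/13 at row 2 (u2 leaves); pivot element 13/4.
Pivot on row 2; the z-row RHS becomes 48 − (-3)·(20/13) = 684/13.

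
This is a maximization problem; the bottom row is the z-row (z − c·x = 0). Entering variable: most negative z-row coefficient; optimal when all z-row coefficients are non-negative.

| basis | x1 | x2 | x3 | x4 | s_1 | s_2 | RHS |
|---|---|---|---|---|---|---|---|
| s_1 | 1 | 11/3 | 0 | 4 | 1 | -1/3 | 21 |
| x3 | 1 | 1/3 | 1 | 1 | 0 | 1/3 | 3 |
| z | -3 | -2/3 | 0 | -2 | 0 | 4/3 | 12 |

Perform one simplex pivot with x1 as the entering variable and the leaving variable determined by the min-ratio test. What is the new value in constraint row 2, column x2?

Ratio test on column x1 — row 1: 21/1 = 21; row 2: 3/1 = 3. Minimum is 3 at row 2 (x3 leaves); pivot element 1.
Divide row 2 by 1; eliminate column x1 from the other rows.
In the new row 2, the x2 entry is the old entry divided by the pivot: (1/3)/1 = 1/3.

1/3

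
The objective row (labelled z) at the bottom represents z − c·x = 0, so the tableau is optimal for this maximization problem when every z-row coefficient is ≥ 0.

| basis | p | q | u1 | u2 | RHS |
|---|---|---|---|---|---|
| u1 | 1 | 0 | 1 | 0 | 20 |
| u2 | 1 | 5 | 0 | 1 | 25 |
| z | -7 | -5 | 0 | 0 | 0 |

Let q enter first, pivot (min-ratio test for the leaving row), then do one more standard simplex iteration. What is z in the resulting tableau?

Ratio test on column q — row 1: entry 0 ≤ 0; row 2: 25/5 = 5. Minimum is 5 at row 2 (u2 leaves); pivot element 5.
Pivot on row 2; the z-row RHS becomes 0 − (-5)·5 = 25.
Next entering variable (most negative z-row entry -6): p.
Ratio test on column p — row 1: 20/1 = 20; row 2: 5/(1/5) = 25. Minimum is 20 at row 1 (u1 leaves); pivot element 1.
After the second pivot the z-row RHS is 25 − (-6)·20 = 145.

145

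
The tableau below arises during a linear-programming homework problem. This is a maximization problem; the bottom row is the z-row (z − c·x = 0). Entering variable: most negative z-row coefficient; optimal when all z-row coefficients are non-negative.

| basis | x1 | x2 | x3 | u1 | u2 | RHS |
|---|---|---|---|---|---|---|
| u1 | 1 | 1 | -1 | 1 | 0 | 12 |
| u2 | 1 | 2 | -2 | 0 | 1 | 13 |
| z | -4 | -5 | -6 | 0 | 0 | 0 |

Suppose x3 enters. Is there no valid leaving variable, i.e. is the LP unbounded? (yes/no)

yes

Every constraint-row entry in column x3 is ≤ 0, so increasing x3 is unbounded.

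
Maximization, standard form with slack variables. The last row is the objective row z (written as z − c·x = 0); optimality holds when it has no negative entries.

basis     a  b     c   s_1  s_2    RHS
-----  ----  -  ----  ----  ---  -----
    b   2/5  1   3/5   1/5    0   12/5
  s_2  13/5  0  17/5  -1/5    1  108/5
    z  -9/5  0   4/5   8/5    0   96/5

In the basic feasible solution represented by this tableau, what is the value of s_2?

108/5

s_2 is basic (row 2); its value is the RHS of that row, 108/5.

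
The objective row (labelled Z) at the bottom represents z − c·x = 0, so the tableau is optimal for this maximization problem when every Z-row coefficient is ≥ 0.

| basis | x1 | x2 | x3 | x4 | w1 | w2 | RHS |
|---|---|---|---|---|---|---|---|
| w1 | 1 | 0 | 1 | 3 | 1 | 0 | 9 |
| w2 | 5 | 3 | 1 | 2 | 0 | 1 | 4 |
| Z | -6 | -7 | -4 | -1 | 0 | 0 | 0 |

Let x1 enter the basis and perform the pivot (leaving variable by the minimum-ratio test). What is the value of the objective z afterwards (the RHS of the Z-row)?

24/5

Ratio test on column x1 — row 1: 9/1 = 9; row 2: 4/5 = 4/5. Minimum is 4/5 at row 2 (w2 leaves); pivot element 5.
Pivot on row 2; the Z-row RHS becomes 0 − (-6)·(4/5) = 24/5.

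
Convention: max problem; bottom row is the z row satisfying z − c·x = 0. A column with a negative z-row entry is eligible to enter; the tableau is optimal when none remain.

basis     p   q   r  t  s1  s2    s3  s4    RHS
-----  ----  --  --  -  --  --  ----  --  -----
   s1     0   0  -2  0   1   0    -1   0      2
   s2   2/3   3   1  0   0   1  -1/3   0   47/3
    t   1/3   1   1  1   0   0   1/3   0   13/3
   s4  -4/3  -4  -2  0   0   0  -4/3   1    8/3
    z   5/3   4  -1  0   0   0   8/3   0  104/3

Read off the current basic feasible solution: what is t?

13/3

t is basic (row 3); its value is the RHS of that row, 13/3.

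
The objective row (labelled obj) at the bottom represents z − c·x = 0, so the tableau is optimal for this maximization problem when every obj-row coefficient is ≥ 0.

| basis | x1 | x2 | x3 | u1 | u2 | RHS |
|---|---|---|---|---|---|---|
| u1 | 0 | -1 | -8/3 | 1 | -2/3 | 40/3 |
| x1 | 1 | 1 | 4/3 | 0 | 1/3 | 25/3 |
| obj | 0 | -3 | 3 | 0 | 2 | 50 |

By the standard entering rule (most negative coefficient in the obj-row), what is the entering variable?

x2

Negative obj-row entries: x2: -3.
The most negative is -3 in column x2, so x2 enters.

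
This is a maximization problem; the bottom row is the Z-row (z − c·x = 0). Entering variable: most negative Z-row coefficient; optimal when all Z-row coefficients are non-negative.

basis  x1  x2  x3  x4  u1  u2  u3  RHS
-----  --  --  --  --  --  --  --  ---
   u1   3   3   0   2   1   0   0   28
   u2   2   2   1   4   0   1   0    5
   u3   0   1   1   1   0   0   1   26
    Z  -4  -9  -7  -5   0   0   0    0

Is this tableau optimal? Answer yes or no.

The Z-row has a negative entry -9 in column x2, so it is not optimal.

no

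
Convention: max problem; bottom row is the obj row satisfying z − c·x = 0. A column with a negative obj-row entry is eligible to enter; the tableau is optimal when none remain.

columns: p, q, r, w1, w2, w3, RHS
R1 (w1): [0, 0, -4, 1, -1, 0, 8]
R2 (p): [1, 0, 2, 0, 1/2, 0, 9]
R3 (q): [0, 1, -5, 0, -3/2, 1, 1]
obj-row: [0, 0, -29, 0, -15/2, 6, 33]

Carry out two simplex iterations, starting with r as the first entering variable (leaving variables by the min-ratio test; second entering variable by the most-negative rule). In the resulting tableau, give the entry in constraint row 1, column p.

2

Ratio test on column r — row 1: entry -4 ≤ 0; row 2: 9/2 = 9/2; row 3: entry -5 ≤ 0. Minimum is 9/2 at row 2 (p leaves); pivot element 2.
Divide row 2 by 2; eliminate column r from the other rows.
Second iteration: most negative obj-row entry is -1/4 in column w2, so w2 enters.
Ratio test on column w2 — row 1: entry 0 ≤ 0; row 2: (9/2)/(1/4) = 18; row 3: entry -1/4 ≤ 0. Minimum is 18 at row 2 (r leaves); pivot element 1/4.
Divide row 2 by 1/4; eliminate column w2 from the other rows.
After both pivots, the entry at constraint row 1, column p is 2.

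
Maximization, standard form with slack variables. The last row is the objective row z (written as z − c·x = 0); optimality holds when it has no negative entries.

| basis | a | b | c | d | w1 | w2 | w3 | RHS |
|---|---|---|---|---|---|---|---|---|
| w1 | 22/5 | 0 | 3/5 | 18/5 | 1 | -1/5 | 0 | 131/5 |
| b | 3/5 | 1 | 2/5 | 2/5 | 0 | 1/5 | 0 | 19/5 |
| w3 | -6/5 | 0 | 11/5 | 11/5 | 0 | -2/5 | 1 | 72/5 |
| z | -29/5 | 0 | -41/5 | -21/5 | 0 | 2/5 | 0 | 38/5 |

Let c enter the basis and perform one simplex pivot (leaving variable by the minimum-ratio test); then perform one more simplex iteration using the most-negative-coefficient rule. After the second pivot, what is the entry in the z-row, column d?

Ratio test on column c — row 1: (131/5)/(3/5) = 131/3; row 2: (19/5)/(2/5) = 19/2; row 3: (72/5)/(11/5) = 72/11. Minimum is 72/11 at row 3 (w3 leaves); pivot element 11/5.
Divide row 3 by 11/5; eliminate column c from the other rows.
Second iteration: most negative z-row entry is -113/11 in column a, so a enters.
Ratio test on column a — row 1: (245/11)/(52/11) = 245/52; row 2: (13/11)/(9/11) = 13/9; row 3: entry -6/11 ≤ 0. Minimum is 13/9 at row 2 (b leaves); pivot element 9/11.
Divide row 2 by 9/11; eliminate column a from the other rows.
After both pivots, the entry at the z-row, column d is 4.

4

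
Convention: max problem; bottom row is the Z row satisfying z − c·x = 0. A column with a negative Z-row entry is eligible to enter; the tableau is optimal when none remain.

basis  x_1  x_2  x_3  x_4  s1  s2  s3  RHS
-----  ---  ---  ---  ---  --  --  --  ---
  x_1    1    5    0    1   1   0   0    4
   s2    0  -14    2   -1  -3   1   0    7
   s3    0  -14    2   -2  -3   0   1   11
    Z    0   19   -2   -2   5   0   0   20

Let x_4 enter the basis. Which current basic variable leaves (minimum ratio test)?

Column x_4 entries and ratios — x_1: 4/1 = 4; s2: -1 ≤ 0, skip; s3: -2 ≤ 0, skip.
Smallest ratio is 4 in the row of x_1, so x_1 leaves.

x_1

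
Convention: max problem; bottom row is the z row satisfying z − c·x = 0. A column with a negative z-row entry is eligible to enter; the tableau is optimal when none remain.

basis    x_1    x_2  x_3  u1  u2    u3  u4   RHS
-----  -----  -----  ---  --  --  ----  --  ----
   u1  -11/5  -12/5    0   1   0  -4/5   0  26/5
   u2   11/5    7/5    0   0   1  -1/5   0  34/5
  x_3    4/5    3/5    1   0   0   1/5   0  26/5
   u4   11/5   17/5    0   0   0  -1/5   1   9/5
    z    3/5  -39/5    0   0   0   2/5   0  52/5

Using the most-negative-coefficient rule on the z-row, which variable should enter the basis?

x_2

Negative z-row entries: x_2: -39/5.
The most negative is -39/5 in column x_2, so x_2 enters.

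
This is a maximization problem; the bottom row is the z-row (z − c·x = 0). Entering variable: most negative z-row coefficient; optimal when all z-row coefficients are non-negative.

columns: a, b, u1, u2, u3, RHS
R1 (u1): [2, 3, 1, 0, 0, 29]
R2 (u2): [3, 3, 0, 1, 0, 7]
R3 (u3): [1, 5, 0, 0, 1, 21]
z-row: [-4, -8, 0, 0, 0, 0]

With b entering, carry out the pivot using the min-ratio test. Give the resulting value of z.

56/3

Ratio test on column b — row 1: 29/3 = 29/3; row 2: 7/3 = 7/3; row 3: 21/5 = 21/5. Minimum is 7/3 at row 2 (u2 leaves); pivot element 3.
Pivot on row 2; the z-row RHS becomes 0 − (-8)·(7/3) = 56/3.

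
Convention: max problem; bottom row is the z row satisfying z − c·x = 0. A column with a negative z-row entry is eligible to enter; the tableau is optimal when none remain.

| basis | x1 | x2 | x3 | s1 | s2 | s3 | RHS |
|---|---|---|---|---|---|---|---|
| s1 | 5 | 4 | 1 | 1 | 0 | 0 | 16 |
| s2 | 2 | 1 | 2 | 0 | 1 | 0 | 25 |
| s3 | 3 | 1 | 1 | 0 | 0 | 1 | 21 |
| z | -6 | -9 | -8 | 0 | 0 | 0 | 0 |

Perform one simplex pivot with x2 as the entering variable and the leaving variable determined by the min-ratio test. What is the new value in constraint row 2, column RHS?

21

Ratio test on column x2 — row 1: 16/4 = 4; row 2: 25/1 = 25; row 3: 21/1 = 21. Minimum is 4 at row 1 (s1 leaves); pivot element 4.
Divide row 1 by 4; eliminate column x2 from the other rows.
Row 2 update in column RHS: 25 − 1·4 = 21.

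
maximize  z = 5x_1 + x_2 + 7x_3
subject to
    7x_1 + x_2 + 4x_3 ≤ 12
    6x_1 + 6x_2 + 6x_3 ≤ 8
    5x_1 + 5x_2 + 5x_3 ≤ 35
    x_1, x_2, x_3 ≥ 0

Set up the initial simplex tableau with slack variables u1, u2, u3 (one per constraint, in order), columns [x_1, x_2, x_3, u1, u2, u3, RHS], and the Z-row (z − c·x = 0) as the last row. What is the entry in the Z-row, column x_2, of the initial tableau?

The Z-row carries the negated objective coefficients: the x_2 entry is -1.

-1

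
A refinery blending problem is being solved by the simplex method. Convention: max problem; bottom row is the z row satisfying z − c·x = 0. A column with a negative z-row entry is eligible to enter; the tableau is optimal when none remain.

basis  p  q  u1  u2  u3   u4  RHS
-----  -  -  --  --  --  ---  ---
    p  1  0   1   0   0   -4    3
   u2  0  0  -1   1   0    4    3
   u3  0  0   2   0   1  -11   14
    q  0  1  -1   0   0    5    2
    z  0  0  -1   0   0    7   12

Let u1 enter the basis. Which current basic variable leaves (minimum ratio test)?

Column u1 entries and ratios — p: 3/1 = 3; u2: -1 ≤ 0, skip; u3: 14/2 = 7; q: -1 ≤ 0, skip.
Smallest ratio is 3 in the row of p, so p leaves.

p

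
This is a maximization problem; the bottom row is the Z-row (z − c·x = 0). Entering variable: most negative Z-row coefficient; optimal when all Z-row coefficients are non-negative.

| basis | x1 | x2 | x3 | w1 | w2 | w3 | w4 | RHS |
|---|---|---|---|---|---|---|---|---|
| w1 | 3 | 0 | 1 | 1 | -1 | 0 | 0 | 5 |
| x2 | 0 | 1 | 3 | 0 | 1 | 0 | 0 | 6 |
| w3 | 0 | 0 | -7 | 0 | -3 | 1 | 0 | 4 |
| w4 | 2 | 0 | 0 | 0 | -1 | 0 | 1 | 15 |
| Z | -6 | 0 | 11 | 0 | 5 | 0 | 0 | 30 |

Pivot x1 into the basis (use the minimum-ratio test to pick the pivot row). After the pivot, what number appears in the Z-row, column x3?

Ratio test on column x1 — row 1: 5/3 = 5/3; row 2: entry 0 ≤ 0; row 3: entry 0 ≤ 0; row 4: 15/2 = 15/2. Minimum is 5/3 at row 1 (w1 leaves); pivot element 3.
Divide row 1 by 3; eliminate column x1 from the other rows.
Z-row update in column x3: 11 − (-6)·(1/3) = 13.

13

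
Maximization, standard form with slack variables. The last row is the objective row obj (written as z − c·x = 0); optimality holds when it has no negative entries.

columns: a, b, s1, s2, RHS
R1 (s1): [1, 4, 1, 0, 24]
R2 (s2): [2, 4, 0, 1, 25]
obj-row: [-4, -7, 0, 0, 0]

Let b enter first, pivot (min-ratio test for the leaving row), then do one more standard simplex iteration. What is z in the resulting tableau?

Ratio test on column b — row 1: 24/4 = 6; row 2: 25/4 = 25/4. Minimum is 6 at row 1 (s1 leaves); pivot element 4.
Pivot on row 1; the obj-row RHS becomes 0 − (-7)·6 = 42.
Next entering variable (most negative obj-row entry -9/4): a.
Ratio test on column a — row 1: 6/(1/4) = 24; row 2: 1/1 = 1. Minimum is 1 at row 2 (s2 leaves); pivot element 1.
After the second pivot the obj-row RHS is 42 − (-9/4)·1 = 177/4.

177/4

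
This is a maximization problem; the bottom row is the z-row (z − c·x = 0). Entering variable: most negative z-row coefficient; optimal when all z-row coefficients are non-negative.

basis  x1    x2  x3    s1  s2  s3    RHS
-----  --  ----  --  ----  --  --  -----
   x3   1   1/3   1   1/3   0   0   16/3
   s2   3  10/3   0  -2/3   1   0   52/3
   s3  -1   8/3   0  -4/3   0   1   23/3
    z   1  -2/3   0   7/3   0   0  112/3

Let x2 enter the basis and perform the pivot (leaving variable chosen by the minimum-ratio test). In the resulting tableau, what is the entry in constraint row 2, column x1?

Ratio test on column x2 — row 1: (16/3)/(1/3) = 16; row 2: (52/3)/(10/3) = 26/5; row 3: (23/3)/(8/3) = 23/8. Minimum is 23/8 at row 3 (s3 leaves); pivot element 8/3.
Divide row 3 by 8/3; eliminate column x2 from the other rows.
Row 2 update in column x1: 3 − (10/3)·(-3/8) = 17/4.

17/4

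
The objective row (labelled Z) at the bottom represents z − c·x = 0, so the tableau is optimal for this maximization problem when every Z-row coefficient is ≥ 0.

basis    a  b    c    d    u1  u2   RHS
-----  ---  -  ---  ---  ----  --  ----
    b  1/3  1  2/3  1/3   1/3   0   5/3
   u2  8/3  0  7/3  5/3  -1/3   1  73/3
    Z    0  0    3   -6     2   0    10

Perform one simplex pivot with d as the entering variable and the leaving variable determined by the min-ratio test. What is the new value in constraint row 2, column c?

Ratio test on column d — row 1: (5/3)/(1/3) = 5; row 2: (73/3)/(5/3) = 73/5. Minimum is 5 at row 1 (b leaves); pivot element 1/3.
Divide row 1 by 1/3; eliminate column d from the other rows.
Row 2 update in column c: 7/3 − (5/3)·2 = -1.

-1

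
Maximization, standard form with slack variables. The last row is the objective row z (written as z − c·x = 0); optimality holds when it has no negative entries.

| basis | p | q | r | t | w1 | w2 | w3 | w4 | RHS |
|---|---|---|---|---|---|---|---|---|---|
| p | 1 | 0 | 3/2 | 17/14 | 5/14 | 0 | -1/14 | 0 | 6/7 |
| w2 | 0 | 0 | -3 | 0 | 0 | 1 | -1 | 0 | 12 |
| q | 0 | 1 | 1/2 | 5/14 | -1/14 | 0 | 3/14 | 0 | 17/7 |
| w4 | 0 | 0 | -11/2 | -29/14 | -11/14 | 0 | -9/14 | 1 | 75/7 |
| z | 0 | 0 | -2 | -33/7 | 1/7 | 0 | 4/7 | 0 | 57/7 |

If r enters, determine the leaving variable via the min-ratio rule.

Column r entries and ratios — p: (6/7)/(3/2) = 4/7; w2: -3 ≤ 0, skip; q: (17/7)/(1/2) = 34/7; w4: -11/2 ≤ 0, skip.
Smallest ratio is 4/7 in the row of p, so p leaves.

p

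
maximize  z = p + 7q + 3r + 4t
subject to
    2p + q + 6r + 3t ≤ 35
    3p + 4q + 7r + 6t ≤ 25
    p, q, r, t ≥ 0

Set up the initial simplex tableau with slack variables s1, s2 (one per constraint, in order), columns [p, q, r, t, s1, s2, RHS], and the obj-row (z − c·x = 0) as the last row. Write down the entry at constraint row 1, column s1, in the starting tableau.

1

Slack s1 belongs to constraint 1; its column is the unit vector e_1, so the entry in row 1 is 1.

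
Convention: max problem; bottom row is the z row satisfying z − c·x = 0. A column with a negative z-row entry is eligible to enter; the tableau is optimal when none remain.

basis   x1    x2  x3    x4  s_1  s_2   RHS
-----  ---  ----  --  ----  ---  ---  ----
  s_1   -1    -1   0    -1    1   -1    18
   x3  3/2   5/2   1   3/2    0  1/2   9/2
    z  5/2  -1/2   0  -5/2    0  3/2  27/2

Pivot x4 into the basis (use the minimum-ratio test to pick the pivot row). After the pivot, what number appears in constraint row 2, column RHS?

Ratio test on column x4 — row 1: entry -1 ≤ 0; row 2: (9/2)/(3/2) = 3. Minimum is 3 at row 2 (x3 leaves); pivot element 3/2.
Divide row 2 by 3/2; eliminate column x4 from the other rows.
In the new row 2, the RHS entry is the old entry divided by the pivot: (9/2)/(3/2) = 3.

3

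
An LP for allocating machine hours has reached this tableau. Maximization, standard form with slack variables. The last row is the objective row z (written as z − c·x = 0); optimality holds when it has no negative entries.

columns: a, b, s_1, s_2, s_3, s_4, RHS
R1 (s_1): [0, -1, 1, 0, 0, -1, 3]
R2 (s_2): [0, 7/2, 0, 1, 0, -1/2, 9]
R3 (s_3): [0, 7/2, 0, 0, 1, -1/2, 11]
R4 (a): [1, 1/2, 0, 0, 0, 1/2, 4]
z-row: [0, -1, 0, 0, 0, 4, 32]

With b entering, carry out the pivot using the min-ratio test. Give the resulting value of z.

Ratio test on column b — row 1: entry -1 ≤ 0; row 2: 9/(7/2) = 18/7; row 3: 11/(7/2) = 22/7; row 4: 4/(1/2) = 8. Minimum is 18/7 at row 2 (s_2 leaves); pivot element 7/2.
Pivot on row 2; the z-row RHS becomes 32 − (-1)·(18/7) = 242/7.

242/7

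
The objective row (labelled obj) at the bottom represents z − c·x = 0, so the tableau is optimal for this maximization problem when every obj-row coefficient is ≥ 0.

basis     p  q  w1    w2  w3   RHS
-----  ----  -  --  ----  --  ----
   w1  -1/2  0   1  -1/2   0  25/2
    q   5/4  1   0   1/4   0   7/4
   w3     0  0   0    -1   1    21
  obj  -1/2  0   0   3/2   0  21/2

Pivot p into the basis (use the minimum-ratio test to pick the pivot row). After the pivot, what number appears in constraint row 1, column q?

Ratio test on column p — row 1: entry -1/2 ≤ 0; row 2: (7/4)/(5/4) = 7/5; row 3: entry 0 ≤ 0. Minimum is 7/5 at row 2 (q leaves); pivot element 5/4.
Divide row 2 by 5/4; eliminate column p from the other rows.
Row 1 update in column q: 0 − (-1/2)·(4/5) = 2/5.

2/5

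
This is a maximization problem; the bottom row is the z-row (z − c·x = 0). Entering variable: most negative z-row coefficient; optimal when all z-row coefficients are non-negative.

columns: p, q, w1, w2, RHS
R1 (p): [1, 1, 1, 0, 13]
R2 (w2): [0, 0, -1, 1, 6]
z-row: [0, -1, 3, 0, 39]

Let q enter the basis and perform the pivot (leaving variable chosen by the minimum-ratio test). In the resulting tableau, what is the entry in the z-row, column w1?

Ratio test on column q — row 1: 13/1 = 13; row 2: entry 0 ≤ 0. Minimum is 13 at row 1 (p leaves); pivot element 1.
Divide row 1 by 1; eliminate column q from the other rows.
z-row update in column w1: 3 − (-1)·1 = 4.

4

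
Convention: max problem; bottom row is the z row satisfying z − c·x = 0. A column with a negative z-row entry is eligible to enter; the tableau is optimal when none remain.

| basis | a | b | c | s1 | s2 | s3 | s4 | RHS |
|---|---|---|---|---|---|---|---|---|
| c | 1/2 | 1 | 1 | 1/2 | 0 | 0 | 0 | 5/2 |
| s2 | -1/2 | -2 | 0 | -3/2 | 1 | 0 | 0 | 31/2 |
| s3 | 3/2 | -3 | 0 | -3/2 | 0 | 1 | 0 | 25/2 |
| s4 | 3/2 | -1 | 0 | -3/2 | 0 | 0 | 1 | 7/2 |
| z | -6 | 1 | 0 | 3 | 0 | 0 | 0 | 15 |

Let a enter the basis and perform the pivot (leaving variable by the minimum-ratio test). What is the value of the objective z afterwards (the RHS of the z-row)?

Ratio test on column a — row 1: (5/2)/(1/2) = 5; row 2: entry -1/2 ≤ 0; row 3: (25/2)/(3/2) = 25/3; row 4: (7/2)/(3/2) = 7/3. Minimum is 7/3 at row 4 (s4 leaves); pivot element 3/2.
Pivot on row 4; the z-row RHS becomes 15 − (-6)·(7/3) = 29.

29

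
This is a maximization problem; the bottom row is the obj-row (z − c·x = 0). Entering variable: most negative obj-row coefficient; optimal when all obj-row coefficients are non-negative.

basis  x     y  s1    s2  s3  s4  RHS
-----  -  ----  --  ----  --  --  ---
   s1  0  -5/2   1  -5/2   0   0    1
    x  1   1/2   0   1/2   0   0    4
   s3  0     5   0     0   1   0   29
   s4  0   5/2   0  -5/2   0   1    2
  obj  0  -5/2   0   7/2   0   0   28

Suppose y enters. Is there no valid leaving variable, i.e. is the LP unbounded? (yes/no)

no

Column y has positive entries in row(s) 2, 3, 4, so the ratio test bounds it — not unbounded.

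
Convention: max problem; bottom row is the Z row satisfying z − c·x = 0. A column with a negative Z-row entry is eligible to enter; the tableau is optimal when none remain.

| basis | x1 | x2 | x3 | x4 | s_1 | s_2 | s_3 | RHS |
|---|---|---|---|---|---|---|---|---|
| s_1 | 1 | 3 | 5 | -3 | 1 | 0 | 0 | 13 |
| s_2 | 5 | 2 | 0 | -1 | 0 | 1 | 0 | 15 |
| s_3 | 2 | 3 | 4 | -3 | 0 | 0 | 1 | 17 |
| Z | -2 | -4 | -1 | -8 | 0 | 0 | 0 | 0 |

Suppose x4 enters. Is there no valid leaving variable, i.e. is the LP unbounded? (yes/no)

yes

Every constraint-row entry in column x4 is ≤ 0, so increasing x4 is unbounded.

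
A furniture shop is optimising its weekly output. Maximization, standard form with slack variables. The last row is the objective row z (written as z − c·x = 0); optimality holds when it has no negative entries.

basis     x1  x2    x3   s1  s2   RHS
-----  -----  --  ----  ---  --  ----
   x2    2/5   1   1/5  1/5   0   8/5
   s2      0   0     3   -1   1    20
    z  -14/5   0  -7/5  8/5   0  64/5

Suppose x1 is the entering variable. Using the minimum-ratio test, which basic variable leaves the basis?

x2

Column x1 entries and ratios — x2: (8/5)/(2/5) = 4; s2: 0 ≤ 0, skip.
Smallest ratio is 4 in the row of x2, so x2 leaves.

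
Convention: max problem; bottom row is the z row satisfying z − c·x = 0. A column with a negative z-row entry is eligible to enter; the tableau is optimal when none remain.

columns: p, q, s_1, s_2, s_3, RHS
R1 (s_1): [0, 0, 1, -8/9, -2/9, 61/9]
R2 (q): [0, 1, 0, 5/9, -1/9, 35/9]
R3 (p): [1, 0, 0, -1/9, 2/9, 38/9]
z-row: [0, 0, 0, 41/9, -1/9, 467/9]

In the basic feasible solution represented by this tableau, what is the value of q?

35/9

q is basic (row 2); its value is the RHS of that row, 35/9.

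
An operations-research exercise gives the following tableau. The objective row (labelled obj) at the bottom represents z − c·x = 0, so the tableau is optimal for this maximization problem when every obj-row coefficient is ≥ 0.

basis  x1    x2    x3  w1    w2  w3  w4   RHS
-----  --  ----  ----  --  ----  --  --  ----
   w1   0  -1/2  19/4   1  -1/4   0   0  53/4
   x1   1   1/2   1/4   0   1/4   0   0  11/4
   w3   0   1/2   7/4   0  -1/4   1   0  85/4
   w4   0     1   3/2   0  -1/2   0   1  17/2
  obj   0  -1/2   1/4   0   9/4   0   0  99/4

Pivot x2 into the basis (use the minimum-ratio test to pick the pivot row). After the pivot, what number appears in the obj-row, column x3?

Ratio test on column x2 — row 1: entry -1/2 ≤ 0; row 2: (11/4)/(1/2) = 11/2; row 3: (85/4)/(1/2) = 85/2; row 4: (17/2)/1 = 17/2. Minimum is 11/2 at row 2 (x1 leaves); pivot element 1/2.
Divide row 2 by 1/2; eliminate column x2 from the other rows.
obj-row update in column x3: 1/4 − (-1/2)·(1/2) = 1/2.

1/2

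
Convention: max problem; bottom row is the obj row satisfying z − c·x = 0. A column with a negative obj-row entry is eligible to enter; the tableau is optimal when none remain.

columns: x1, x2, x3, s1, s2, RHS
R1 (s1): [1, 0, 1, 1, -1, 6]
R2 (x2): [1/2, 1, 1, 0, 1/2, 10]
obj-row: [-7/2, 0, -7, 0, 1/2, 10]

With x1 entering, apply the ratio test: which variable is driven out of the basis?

Column x1 entries and ratios — s1: 6/1 = 6; x2: 10/(1/2) = 20.
Smallest ratio is 6 in the row of s1, so s1 leaves.

s1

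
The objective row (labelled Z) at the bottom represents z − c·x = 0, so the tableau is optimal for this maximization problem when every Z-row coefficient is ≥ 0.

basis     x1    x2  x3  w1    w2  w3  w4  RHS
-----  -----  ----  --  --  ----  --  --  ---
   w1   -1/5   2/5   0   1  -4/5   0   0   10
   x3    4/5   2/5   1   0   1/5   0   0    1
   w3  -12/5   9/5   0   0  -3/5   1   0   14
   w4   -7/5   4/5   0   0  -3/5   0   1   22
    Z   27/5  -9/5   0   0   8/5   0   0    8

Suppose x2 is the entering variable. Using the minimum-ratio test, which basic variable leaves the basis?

x3

Column x2 entries and ratios — w1: 10/(2/5) = 25; x3: 1/(2/5) = 5/2; w3: 14/(9/5) = 70/9; w4: 22/(4/5) = 55/2.
Smallest ratio is 5/2 in the row of x3, so x3 leaves.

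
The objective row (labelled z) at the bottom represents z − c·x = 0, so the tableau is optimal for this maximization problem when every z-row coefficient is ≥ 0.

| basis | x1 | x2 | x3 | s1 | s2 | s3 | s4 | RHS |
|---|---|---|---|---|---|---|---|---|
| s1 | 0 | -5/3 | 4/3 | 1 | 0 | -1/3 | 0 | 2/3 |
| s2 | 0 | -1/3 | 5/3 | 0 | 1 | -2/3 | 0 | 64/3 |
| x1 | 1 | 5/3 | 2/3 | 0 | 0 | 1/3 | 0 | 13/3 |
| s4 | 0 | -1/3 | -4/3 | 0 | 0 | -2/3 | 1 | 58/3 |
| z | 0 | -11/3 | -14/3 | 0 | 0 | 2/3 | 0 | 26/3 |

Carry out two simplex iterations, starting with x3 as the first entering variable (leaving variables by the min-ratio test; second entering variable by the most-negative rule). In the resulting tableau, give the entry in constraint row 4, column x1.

4/5

Ratio test on column x3 — row 1: (2/3)/(4/3) = 1/2; row 2: (64/3)/(5/3) = 64/5; row 3: (13/3)/(2/3) = 13/2; row 4: entry -4/3 ≤ 0. Minimum is 1/2 at row 1 (s1 leaves); pivot element 4/3.
Divide row 1 by 4/3; eliminate column x3 from the other rows.
Second iteration: most negative z-row entry is -19/2 in column x2, so x2 enters.
Ratio test on column x2 — row 1: entry -5/4 ≤ 0; row 2: (41/2)/(7/4) = 82/7; row 3: 4/(5/2) = 8/5; row 4: entry -2 ≤ 0. Minimum is 8/5 at row 3 (x1 leaves); pivot element 5/2.
Divide row 3 by 5/2; eliminate column x2 from the other rows.
After both pivots, the entry at constraint row 4, column x1 is 4/5.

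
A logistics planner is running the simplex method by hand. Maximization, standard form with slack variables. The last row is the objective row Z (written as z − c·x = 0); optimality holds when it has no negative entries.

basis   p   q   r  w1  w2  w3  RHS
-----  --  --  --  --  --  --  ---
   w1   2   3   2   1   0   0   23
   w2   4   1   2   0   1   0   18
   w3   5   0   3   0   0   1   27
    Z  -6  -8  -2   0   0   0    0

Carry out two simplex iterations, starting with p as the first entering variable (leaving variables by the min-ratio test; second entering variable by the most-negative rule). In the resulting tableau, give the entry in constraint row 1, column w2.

-1/5

Ratio test on column p — row 1: 23/2 = 23/2; row 2: 18/4 = 9/2; row 3: 27/5 = 27/5. Minimum is 9/2 at row 2 (w2 leaves); pivot element 4.
Divide row 2 by 4; eliminate column p from the other rows.
Second iteration: most negative Z-row entry is -13/2 in column q, so q enters.
Ratio test on column q — row 1: 14/(5/2) = 28/5; row 2: (9/2)/(1/4) = 18; row 3: entry -5/4 ≤ 0. Minimum is 28/5 at row 1 (w1 leaves); pivot element 5/2.
Divide row 1 by 5/2; eliminate column q from the other rows.
After both pivots, the entry at constraint row 1, column w2 is -1/5.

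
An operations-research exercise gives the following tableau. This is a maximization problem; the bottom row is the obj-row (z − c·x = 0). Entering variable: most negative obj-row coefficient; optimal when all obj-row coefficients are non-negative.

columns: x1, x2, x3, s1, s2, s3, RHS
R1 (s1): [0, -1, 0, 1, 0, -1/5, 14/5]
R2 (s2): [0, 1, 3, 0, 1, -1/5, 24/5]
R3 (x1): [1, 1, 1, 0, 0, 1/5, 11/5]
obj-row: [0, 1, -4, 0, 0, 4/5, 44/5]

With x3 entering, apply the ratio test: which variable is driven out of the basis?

s2

Column x3 entries and ratios — s1: 0 ≤ 0, skip; s2: (24/5)/3 = 8/5; x1: (11/5)/1 = 11/5.
Smallest ratio is 8/5 in the row of s2, so s2 leaves.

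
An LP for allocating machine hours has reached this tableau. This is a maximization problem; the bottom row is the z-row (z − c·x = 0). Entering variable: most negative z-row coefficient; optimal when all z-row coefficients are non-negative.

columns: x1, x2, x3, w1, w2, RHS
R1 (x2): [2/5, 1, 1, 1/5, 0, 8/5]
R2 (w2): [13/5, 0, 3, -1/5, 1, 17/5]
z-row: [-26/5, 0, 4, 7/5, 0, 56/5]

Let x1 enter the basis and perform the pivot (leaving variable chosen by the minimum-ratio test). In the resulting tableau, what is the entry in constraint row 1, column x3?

Ratio test on column x1 — row 1: (8/5)/(2/5) = 4; row 2: (17/5)/(13/5) = 17/13. Minimum is 17/13 at row 2 (w2 leaves); pivot element 13/5.
Divide row 2 by 13/5; eliminate column x1 from the other rows.
Row 1 update in column x3: 1 − (2/5)·(15/13) = 7/13.

7/13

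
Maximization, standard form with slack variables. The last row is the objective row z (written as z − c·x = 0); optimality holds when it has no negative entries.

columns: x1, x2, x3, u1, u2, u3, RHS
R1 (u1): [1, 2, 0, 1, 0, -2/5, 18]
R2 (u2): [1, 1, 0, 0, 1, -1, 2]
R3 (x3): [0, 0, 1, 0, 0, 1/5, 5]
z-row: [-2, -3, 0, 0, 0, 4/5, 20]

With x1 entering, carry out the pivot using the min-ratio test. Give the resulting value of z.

24

Ratio test on column x1 — row 1: 18/1 = 18; row 2: 2/1 = 2; row 3: entry 0 ≤ 0. Minimum is 2 at row 2 (u2 leaves); pivot element 1.
Pivot on row 2; the z-row RHS becomes 20 − (-2)·2 = 24.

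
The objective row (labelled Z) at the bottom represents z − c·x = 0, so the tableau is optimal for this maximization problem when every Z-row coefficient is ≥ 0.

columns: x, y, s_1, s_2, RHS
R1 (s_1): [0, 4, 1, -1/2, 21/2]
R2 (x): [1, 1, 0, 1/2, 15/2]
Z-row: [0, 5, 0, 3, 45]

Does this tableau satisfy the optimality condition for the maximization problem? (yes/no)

Every Z-row coefficient is ≥ 0, so the tableau is optimal.

yes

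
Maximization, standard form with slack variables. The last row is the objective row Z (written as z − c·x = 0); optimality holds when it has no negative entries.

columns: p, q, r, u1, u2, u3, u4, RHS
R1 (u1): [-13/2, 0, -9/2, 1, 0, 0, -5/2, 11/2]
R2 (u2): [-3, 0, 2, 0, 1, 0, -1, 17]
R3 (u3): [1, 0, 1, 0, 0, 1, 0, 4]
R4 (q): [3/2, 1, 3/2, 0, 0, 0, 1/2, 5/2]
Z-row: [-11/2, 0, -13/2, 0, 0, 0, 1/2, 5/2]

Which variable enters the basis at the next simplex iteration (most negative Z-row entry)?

r

Negative Z-row entries: p: -11/2, r: -13/2.
The most negative is -13/2 in column r, so r enters.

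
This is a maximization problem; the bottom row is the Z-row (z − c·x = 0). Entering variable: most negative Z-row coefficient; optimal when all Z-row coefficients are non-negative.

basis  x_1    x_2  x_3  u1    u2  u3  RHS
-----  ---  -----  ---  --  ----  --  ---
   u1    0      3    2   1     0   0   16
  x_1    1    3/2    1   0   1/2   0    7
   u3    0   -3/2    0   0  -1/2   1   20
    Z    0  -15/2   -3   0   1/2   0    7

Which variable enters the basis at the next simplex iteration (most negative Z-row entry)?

x_2

Negative Z-row entries: x_2: -15/2, x_3: -3.
The most negative is -15/2 in column x_2, so x_2 enters.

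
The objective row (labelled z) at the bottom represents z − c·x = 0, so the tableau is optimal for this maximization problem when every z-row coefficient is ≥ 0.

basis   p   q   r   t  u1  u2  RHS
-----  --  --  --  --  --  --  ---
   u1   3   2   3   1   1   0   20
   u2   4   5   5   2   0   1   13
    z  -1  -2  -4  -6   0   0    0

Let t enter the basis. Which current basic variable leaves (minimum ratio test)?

u2

Column t entries and ratios — u1: 20/1 = 20; u2: 13/2 = 13/2.
Smallest ratio is 13/2 in the row of u2, so u2 leaves.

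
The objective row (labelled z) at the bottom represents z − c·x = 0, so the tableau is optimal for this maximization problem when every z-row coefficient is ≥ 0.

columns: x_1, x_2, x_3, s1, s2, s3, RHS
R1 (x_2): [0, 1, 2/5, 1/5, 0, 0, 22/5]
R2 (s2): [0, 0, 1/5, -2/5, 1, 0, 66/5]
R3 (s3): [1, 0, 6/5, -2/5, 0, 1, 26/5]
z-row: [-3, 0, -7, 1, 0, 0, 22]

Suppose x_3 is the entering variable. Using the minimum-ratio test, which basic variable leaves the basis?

s3

Column x_3 entries and ratios — x_2: (22/5)/(2/5) = 11; s2: (66/5)/(1/5) = 66; s3: (26/5)/(6/5) = 13/3.
Smallest ratio is 13/3 in the row of s3, so s3 leaves.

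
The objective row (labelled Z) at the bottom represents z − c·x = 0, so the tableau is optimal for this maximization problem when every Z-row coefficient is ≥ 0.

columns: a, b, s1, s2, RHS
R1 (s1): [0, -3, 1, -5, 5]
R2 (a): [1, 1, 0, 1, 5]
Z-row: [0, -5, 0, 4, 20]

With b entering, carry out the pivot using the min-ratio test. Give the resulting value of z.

45

Ratio test on column b — row 1: entry -3 ≤ 0; row 2: 5/1 = 5. Minimum is 5 at row 2 (a leaves); pivot element 1.
Pivot on row 2; the Z-row RHS becomes 20 − (-5)·5 = 45.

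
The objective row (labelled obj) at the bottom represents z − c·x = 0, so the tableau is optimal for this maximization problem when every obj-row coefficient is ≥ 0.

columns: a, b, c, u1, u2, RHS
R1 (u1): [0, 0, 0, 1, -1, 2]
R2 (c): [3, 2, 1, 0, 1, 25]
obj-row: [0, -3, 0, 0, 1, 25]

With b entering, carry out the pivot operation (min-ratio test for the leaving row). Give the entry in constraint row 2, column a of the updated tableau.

Ratio test on column b — row 1: entry 0 ≤ 0; row 2: 25/2 = 25/2. Minimum is 25/2 at row 2 (c leaves); pivot element 2.
Divide row 2 by 2; eliminate column b from the other rows.
In the new row 2, the a entry is the old entry divided by the pivot: 3/2 = 3/2.

3/2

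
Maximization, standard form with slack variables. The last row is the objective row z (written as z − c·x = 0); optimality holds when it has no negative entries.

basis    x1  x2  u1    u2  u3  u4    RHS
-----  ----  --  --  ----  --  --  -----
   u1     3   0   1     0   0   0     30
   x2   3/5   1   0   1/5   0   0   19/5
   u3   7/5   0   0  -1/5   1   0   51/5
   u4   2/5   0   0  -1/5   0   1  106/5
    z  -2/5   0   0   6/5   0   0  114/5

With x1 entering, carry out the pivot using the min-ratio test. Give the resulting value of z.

Ratio test on column x1 — row 1: 30/3 = 10; row 2: (19/5)/(3/5) = 19/3; row 3: (51/5)/(7/5) = 51/7; row 4: (106/5)/(2/5) = 53. Minimum is 19/3 at row 2 (x2 leaves); pivot element 3/5.
Pivot on row 2; the z-row RHS becomes 114/5 − (-2/5)·(19/3) = 76/3.

76/3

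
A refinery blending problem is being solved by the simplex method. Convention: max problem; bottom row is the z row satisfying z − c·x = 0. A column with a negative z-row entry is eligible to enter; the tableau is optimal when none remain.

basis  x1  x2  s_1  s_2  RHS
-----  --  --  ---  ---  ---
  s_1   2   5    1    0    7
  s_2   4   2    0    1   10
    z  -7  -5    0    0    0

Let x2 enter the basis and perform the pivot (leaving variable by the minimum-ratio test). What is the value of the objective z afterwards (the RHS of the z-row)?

7

Ratio test on column x2 — row 1: 7/5 = 7/5; row 2: 10/2 = 5. Minimum is 7/5 at row 1 (s_1 leaves); pivot element 5.
Pivot on row 1; the z-row RHS becomes 0 − (-5)·(7/5) = 7.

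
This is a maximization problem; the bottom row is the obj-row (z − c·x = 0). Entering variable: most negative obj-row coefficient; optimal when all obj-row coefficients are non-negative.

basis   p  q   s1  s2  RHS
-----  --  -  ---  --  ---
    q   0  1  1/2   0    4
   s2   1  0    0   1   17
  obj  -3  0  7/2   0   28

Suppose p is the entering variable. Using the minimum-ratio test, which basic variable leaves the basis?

Column p entries and ratios — q: 0 ≤ 0, skip; s2: 17/1 = 17.
Smallest ratio is 17 in the row of s2, so s2 leaves.

s2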